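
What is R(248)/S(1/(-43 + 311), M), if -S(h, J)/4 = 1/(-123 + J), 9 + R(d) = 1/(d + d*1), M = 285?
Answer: 361503/992 ≈ 364.42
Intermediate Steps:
R(d) = -9 + 1/(2*d) (R(d) = -9 + 1/(d + d*1) = -9 + 1/(d + d) = -9 + 1/(2*d))
S(h, J) = -4/(-123 + J)
R(248)/S(1/(-43 + 311), M) = (-9 + (½)/248)/((-4/(-123 + 285))) = (-9 + (½)*(1/248))/((-4/162)) = (-9 + 1/496)/((-4*1/162)) = -4463/(496*(-2/81)) = -4463/496*(-81/2) = 361503/992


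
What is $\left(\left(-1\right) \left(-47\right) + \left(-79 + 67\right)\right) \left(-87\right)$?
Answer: $-3045$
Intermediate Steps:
$\left(\left(-1\right) \left(-47\right) + \left(-79 + 67\right)\right) \left(-87\right) = \left(47 - 12\right) \left(-87\right) = 35 \left(-87\right) = -3045$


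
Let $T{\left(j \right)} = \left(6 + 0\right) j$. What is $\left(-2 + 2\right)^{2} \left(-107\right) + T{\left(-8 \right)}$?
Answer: $-48$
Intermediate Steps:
$T{\left(j \right)} = 6 j$
$\left(-2 + 2\right)^{2} \left(-107\right) + T{\left(-8 \right)} = \left(-2 + 2\right)^{2} \left(-107\right) + 6 \left(-8\right) = 0^{2} \left(-107\right) - 48 = 0 \left(-107\right) - 48 = 0 - 48 = -48$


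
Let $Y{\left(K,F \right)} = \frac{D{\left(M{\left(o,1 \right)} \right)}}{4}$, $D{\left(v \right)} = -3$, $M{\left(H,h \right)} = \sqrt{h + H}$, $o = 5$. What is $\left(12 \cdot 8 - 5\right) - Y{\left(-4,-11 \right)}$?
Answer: $\frac{367}{4} \approx 91.75$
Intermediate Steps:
$M{\left(H,h \right)} = \sqrt{H + h}$
$Y{\left(K,F \right)} = - \frac{3}{4}$
$\left(12 \cdot 8 - 5\right) - Y{\left(-4,-11 \right)} = \left(12 \cdot 8 - 5\right) - - \frac{3}{4} = \left(96 - 5\right) + \frac{3}{4} = 91 + \frac{3}{4} = \frac{367}{4}$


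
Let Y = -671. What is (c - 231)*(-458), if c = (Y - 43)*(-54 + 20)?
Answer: -11012610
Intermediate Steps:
c = 24276 (c = (-671 - 43)*(-54 + 20) = -714*(-34) = 24276)
(c - 231)*(-458) = (24276 - 231)*(-458) = 24045*(-458) = -11012610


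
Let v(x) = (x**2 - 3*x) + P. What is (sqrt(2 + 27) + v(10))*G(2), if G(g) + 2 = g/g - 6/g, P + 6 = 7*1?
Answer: -284 - 4*sqrt(29) ≈ -305.54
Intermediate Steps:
P = 1 (P = -6 + 7*1 = -6 + 7 = 1)
v(x) = 1 + x**2 - 3*x (v(x) = (x**2 - 3*x) + 1 = 1 + x**2 - 3*x)
G(g) = -1 - 6/g (G(g) = -2 + (g/g - 6/g) = -2 + (1 - 6/g) = -1 - 6/g)
(sqrt(2 + 27) + v(10))*G(2) = (sqrt(2 + 27) + (1 + 10**2 - 3*10))*((-6 - 1*2)/2) = (sqrt(29) + (1 + 100 - 30))*((-6 - 2)/2) = (sqrt(29) + 71)*((1/2)*(-8)) = (71 + sqrt(29))*(-4) = -284 - 4*sqrt(29)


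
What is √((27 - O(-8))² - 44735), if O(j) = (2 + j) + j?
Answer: I*√43054 ≈ 207.49*I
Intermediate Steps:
O(j) = 2 + 2*j
√((27 - O(-8))² - 44735) = √((27 - (2 + 2*(-8)))² - 44735) = √((27 - (2 - 16))² - 44735) = √((27 - 1*(-14))² - 44735) = √((27 + 14)² - 44735) = √(41² - 44735) = √(1681 - 44735) = √(-43054) = I*√43054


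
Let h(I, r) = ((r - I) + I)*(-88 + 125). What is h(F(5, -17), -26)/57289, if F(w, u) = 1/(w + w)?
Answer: -962/57289 ≈ -0.016792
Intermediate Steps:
F(w, u) = 1/(2*w)
h(I, r) = 37*r (h(I, r) = r*37 = 37*r)
h(F(5, -17), -26)/57289 = (37*(-26))/57289 = -962*1/57289 = -962/57289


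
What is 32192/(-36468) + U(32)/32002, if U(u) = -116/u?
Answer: -2060681161/2334097872 ≈ -0.88286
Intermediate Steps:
32192/(-36468) + U(32)/32002 = 32192/(-36468) - 116/32/32002 = 32192*(-1/36468) - 116*1/32*(1/32002) = -8048/9117 - 29/8*1/32002 = -8048/9117 - 29/256016 = -2060681161/2334097872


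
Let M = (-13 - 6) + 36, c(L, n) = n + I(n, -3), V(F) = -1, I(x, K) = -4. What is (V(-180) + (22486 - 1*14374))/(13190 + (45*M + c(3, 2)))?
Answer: 8111/13953 ≈ 0.58131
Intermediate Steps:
c(L, n) = -4 + n (c(L, n) = n - 4 = -4 + n)
M = 17 (M = -19 + 36 = 17)
(V(-180) + (22486 - 1*14374))/(13190 + (45*M + c(3, 2))) = (-1 + (22486 - 1*14374))/(13190 + (45*17 + (-4 + 2))) = (-1 + (22486 - 14374))/(13190 + (765 - 2)) = (-1 + 8112)/(13190 + 763) = 8111/13953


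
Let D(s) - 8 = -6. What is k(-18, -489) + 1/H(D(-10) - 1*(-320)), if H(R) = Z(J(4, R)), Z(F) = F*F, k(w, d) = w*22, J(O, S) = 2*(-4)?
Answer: -25343/64 ≈ -395.98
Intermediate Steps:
J(O, S) = -8
D(s) = 2 (D(s) = 8 - 6 = 2)
k(w, d) = 22*w
Z(F) = F²
H(R) = 64 (H(R) = (-8)² = 64)
k(-18, -489) + 1/H(D(-10) - 1*(-320)) = 22*(-18) + 1/64 = -396 + 1/64 = -25343/64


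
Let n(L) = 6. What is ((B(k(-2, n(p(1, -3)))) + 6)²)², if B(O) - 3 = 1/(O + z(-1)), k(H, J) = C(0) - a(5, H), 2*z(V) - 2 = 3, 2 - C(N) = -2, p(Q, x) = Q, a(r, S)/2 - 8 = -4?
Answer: 390625/81 ≈ 4822.5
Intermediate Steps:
a(r, S) = 8 (a(r, S) = 16 + 2*(-4) = 16 - 8 = 8)
C(N) = 4 (C(N) = 2 - 1*(-2) = 2 + 2 = 4)
z(V) = 5/2 (z(V) = 1 + (½)*3 = 1 + 3/2 = 5/2)
k(H, J) = -4 (k(H, J) = 4 - 1*8 = 4 - 8 = -4)
B(O) = 3 + 1/(5/2 + O) (B(O) = 3 + 1/(O + 5/2) = 3 + 1/(5/2 + O))
((B(k(-2, n(p(1, -3)))) + 6)²)² = (((17 + 6*(-4))/(5 + 2*(-4)) + 6)²)² = (((17 - 24)/(5 - 8) + 6)²)² = ((-7/(-3) + 6)²)² = ((-⅓*(-7) + 6)²)² = ((7/3 + 6)²)² = ((25/3)²)² = (625/9)² = 390625/81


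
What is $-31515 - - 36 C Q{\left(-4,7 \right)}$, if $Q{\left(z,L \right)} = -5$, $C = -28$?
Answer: $-26475$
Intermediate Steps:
$-31515 - - 36 C Q{\left(-4,7 \right)} = -31515 - \left(-36\right) \left(-28\right) \left(-5\right) = -31515 - 1008 \left(-5\right) = -31515 - -5040 = -31515 + 5040 = -26475$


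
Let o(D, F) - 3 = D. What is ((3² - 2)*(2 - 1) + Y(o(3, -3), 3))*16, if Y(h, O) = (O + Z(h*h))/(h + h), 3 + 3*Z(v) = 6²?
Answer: 392/3 ≈ 130.67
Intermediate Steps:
o(D, F) = 3 + D
Z(v) = 11 (Z(v) = -1 + (⅓)*6² = -1 + (⅓)*36 = -1 + 12 = 11)
Y(h, O) = (11 + O)/(2*h) (Y(h, O) = (O + 11)/(h + h) = (11 + O)/((2*h)) = (11 + O)*(1/(2*h)) = (11 + O)/(2*h))
((3² - 2)*(2 - 1) + Y(o(3, -3), 3))*16 = ((3² - 2)*(2 - 1) + (11 + 3)/(2*(3 + 3)))*16 = ((9 - 2)*1 + (½)*14/6)*16 = (7*1 + (½)*(⅙)*14)*16 = (7 + 7/6)*16 = (49/6)*16 = 392/3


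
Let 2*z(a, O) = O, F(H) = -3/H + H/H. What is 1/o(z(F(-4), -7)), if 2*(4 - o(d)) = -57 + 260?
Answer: -2/195 ≈ -0.010256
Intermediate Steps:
F(H) = 1 - 3/H (F(H) = -3/H + 1 = 1 - 3/H)
z(a, O) = O/2
o(d) = -195/2 (o(d) = 4 - (-57 + 260)/2 = 4 - ½*203 = 4 - 203/2 = -195/2)
1/o(z(F(-4), -7)) = 1/(-195/2) = -2/195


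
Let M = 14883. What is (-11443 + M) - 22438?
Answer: -18998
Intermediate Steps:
(-11443 + M) - 22438 = (-11443 + 14883) - 22438 = 3440 - 22438 = -18998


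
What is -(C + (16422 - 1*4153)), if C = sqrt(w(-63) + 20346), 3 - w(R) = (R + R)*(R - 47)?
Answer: -12269 - 3*sqrt(721) ≈ -12350.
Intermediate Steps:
w(R) = 3 - 2*R*(-47 + R) (w(R) = 3 - (R + R)*(R - 47) = 3 - 2*R*(-47 + R))
C = 3*sqrt(721) (C = sqrt((3 - 2*(-63)**2 + 94*(-63)) + 20346) = sqrt((3 - 2*3969 - 5922) + 20346) = sqrt((3 - 7938 - 5922) + 20346) = sqrt(-13857 + 20346) = sqrt(6489) = 3*sqrt(721) ≈ 80.554)
-(C + (16422 - 1*4153)) = -(3*sqrt(721) + (16422 - 1*4153)) = -(3*sqrt(721) + (16422 - 4153)) = -(3*sqrt(721) + 12269) = -(12269 + 3*sqrt(721)) = -12269 - 3*sqrt(721)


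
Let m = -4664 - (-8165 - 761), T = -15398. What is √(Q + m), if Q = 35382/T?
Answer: √252492146453/7699 ≈ 65.266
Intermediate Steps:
Q = -17691/7699 (Q = 35382/(-15398) = 35382*(-1/15398) = -17691/7699 ≈ -2.2978)
m = 4262 (m = -4664 - 1*(-8926) = -4664 + 8926 = 4262)
√(Q + m) = √(-17691/7699 + 4262) = √(32795447/7699) = √252492146453/7699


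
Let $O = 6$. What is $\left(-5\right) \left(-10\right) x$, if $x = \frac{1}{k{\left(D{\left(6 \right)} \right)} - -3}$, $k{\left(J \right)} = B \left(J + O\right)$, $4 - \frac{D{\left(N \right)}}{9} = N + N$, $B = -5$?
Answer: $\frac{50}{333} \approx 0.15015$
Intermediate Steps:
$D{\left(N \right)} = 36 - 18 N$ ($D{\left(N \right)} = 36 - 9 \left(N + N\right) = 36 - 9 \cdot 2 N = 36 - 18 N$)
$k{\left(J \right)} = -30 - 5 J$ ($k{\left(J \right)} = - 5 \left(J + 6\right) = - 5 \left(6 + J\right) = -30 - 5 J$)
$x = \frac{1}{333}$ ($x = \frac{1}{\left(-30 - 5 \left(36 - 108\right)\right) - -3} = \frac{1}{\left(-30 - 5 \left(36 - 108\right)\right) + 3} = \frac{1}{\left(-30 - -360\right) + 3} = \frac{1}{\left(-30 + 360\right) + 3} = \frac{1}{330 + 3} = \frac{1}{333} \approx 0.003003$)
$\left(-5\right) \left(-10\right) x = \left(-5\right) \left(-10\right) \frac{1}{333} = 50 \cdot \frac{1}{333} = \frac{50}{333}$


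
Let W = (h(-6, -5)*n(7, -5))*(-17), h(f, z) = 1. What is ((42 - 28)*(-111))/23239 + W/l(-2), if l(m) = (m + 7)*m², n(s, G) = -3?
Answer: 1154109/464780 ≈ 2.4831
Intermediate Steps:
l(m) = m²*(7 + m) (l(m) = (7 + m)*m² = m²*(7 + m))
W = 51 (W = (1*(-3))*(-17) = -3*(-17) = 51)
((42 - 28)*(-111))/23239 + W/l(-2) = ((42 - 28)*(-111))/23239 + 51/(((-2)²*(7 - 2))) = (14*(-111))*(1/23239) + 51/((4*5)) = -1554*1/23239 + 51/20 = -1554/23239 + 51*(1/20) = -1554/23239 + 51/20 = 1154109/464780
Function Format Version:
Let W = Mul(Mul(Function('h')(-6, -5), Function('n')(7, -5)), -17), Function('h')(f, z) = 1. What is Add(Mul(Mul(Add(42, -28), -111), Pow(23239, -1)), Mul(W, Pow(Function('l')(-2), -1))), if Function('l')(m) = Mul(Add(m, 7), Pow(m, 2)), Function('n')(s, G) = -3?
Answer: Rational(1154109, 464780) ≈ 2.4831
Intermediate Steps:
Function('l')(m) = Mul(Pow(m, 2), Add(7, m)) (Function('l')(m) = Mul(Add(7, m), Pow(m, 2)) = Mul(Pow(m, 2), Add(7, m)))
W = 51 (W = Mul(Mul(1, -3), -17) = Mul(-3, -17) = 51)
Add(Mul(Mul(Add(42, -28), -111), Pow(23239, -1)), Mul(W, Pow(Function('l')(-2), -1))) = Add(Mul(Mul(Add(42, -28), -111), Pow(23239, -1)), Mul(51, Pow(Mul(Pow(-2, 2), Add(7, -2)), -1))) = Add(Mul(Mul(14, -111), Rational(1, 23239)), Mul(51, Pow(Mul(4, 5), -1))) = Add(Mul(-1554, Rational(1, 23239)), Mul(51, Pow(20, -1))) = Add(Rational(-1554, 23239), Mul(51, Rational(1, 20))) = Add(Rational(-1554, 23239), Rational(51, 20)) = Rational(1154109, 464780)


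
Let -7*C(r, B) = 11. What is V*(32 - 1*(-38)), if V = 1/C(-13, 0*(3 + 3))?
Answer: -490/11 ≈ -44.545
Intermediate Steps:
C(r, B) = -11/7 (C(r, B) = -⅐*11 = -11/7)
V = -7/11 (V = 1/(-11/7) = -7/11 ≈ -0.63636)
V*(32 - 1*(-38)) = -7*(32 - 1*(-38))/11 = -7*(32 + 38)/11 = -7/11*70 = -490/11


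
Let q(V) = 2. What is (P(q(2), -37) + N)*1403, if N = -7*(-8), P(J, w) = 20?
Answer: 106628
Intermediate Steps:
N = 56
(P(q(2), -37) + N)*1403 = (20 + 56)*1403 = 76*1403 = 106628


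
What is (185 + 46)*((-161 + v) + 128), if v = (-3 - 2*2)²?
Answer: 3696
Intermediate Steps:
v = 49 (v = (-3 - 4)² = (-7)² = 49)
(185 + 46)*((-161 + v) + 128) = (185 + 46)*((-161 + 49) + 128) = 231*(-112 + 128) = 231*16 = 3696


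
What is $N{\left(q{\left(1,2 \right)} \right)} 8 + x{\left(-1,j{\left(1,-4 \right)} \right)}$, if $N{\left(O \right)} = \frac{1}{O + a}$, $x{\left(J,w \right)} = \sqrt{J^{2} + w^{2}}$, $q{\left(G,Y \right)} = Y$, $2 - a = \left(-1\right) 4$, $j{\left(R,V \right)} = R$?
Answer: $1 + \sqrt{2} \approx 2.4142$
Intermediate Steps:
$a = 6$ ($a = 2 - \left(-1\right) 4 = 2 - -4 = 2 + 4 = 6$)
$N{\left(O \right)} = \frac{1}{6 + O}$ ($N{\left(O \right)} = \frac{1}{O + 6} = \frac{1}{6 + O}$)
$N{\left(q{\left(1,2 \right)} \right)} 8 + x{\left(-1,j{\left(1,-4 \right)} \right)} = \frac{1}{6 + 2} \cdot 8 + \sqrt{\left(-1\right)^{2} + 1^{2}} = \frac{1}{8} \cdot 8 + \sqrt{1 + 1} = \frac{1}{8} \cdot 8 + \sqrt{2} = 1 + \sqrt{2}$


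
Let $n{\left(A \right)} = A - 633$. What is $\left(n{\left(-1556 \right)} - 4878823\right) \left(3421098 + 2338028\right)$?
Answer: $-28110363115512$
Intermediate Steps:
$n{\left(A \right)} = -633 + A$
$\left(n{\left(-1556 \right)} - 4878823\right) \left(3421098 + 2338028\right) = \left(\left(-633 - 1556\right) - 4878823\right) \left(3421098 + 2338028\right) = \left(-2189 - 4878823\right) 5759126 = \left(-4881012\right) 5759126 = -28110363115512$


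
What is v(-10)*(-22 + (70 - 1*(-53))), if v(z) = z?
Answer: -1010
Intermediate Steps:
v(-10)*(-22 + (70 - 1*(-53))) = -10*(-22 + (70 - 1*(-53))) = -10*(-22 + (70 + 53)) = -10*(-22 + 123) = -10*101 = -1010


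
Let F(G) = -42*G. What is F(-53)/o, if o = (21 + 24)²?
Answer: 742/675 ≈ 1.0993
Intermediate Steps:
o = 2025 (o = 45² = 2025)
F(-53)/o = -42*(-53)/2025 = 2226*(1/2025) = 742/675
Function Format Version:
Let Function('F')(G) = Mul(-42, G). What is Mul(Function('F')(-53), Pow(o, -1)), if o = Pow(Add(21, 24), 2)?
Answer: Rational(742, 675) ≈ 1.0993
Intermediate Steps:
o = 2025 (o = Pow(45, 2) = 2025)
Mul(Function('F')(-53), Pow(o, -1)) = Mul(Mul(-42, -53), Pow(2025, -1)) = Mul(2226, Rational(1, 2025)) = Rational(742, 675)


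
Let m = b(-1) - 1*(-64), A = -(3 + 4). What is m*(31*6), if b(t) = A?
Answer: 10602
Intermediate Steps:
A = -7 (A = -1*7 = -7)
b(t) = -7
m = 57 (m = -7 - 1*(-64) = -7 + 64 = 57)
m*(31*6) = 57*(31*6) = 57*186 = 10602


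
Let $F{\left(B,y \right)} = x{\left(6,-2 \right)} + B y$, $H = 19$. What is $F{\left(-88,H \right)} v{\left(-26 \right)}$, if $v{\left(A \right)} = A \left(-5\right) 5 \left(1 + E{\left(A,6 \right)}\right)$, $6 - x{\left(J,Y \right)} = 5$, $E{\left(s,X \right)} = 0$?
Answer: $-1086150$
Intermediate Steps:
$x{\left(J,Y \right)} = 1$ ($x{\left(J,Y \right)} = 6 - 5 = 1$)
$F{\left(B,y \right)} = 1 + B y$
$v{\left(A \right)} = - 25 A$ ($v{\left(A \right)} = A \left(-5\right) 5 \left(1 + 0\right) = - 5 A 5 \cdot 1 = - 25 A 1 = - 25 A$)
$F{\left(-88,H \right)} v{\left(-26 \right)} = \left(1 - 1672\right) \left(\left(-25\right) \left(-26\right)\right) = \left(1 - 1672\right) 650 = \left(-1671\right) 650 = -1086150$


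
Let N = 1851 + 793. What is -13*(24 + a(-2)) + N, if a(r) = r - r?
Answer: 2332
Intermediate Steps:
a(r) = 0
N = 2644
-13*(24 + a(-2)) + N = -13*(24 + 0) + 2644 = -13*24 + 2644 = -312 + 2644 = 2332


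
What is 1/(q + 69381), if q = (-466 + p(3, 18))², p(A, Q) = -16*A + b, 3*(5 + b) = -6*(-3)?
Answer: 1/332550 ≈ 3.0071e-6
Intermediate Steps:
b = 1 (b = -5 + (-6*(-3))/3 = -5 + (⅓)*18 = -5 + 6 = 1)
p(A, Q) = 1 - 16*A (p(A, Q) = -16*A + 1 = 1 - 16*A)
q = 263169 (q = (-466 + (1 - 16*3))² = (-466 + (1 - 48))² = (-466 - 47)² = (-513)² = 263169)
1/(q + 69381) = 1/(263169 + 69381) = 1/332550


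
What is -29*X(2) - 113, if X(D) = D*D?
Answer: -229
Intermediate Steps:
X(D) = D²
-29*X(2) - 113 = -29*2² - 113 = -29*4 - 113 = -116 - 113 = -229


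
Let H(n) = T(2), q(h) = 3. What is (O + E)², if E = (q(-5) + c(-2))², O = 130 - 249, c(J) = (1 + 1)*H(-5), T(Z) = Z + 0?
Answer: 4900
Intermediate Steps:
T(Z) = Z
H(n) = 2
c(J) = 4 (c(J) = (1 + 1)*2 = 2*2 = 4)
O = -119
E = 49 (E = (3 + 4)² = 7² = 49)
(O + E)² = (-119 + 49)² = (-70)² = 4900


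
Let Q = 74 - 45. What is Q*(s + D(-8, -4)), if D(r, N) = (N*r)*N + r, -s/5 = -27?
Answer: -29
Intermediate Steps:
s = 135 (s = -5*(-27) = 135)
Q = 29
D(r, N) = r + r*N**2 (D(r, N) = r*N**2 + r = r + r*N**2)
Q*(s + D(-8, -4)) = 29*(135 - 8*(1 + (-4)**2)) = 29*(135 - 8*(1 + 16)) = 29*(135 - 8*17) = 29*(135 - 136) = 29*(-1) = -29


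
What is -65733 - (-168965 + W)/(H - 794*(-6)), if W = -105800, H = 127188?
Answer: -8673326051/131952 ≈ -65731.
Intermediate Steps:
-65733 - (-168965 + W)/(H - 794*(-6)) = -65733 - (-168965 - 105800)/(127188 - 794*(-6)) = -65733 - (-274765)/(127188 + 4764) = -65733 - (-274765)/131952 = -65733 - 1*(-274765/131952) = -65733 + 274765/131952 = -8673326051/131952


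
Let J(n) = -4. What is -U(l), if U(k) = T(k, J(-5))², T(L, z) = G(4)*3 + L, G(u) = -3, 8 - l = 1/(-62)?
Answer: -3721/3844 ≈ -0.96800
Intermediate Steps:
l = 497/62 (l = 8 - 1/(-62) = 8 - 1*(-1/62) = 8 + 1/62 = 497/62 ≈ 8.0161)
T(L, z) = -9 + L (T(L, z) = -3*3 + L = -9 + L)
U(k) = (-9 + k)²
-U(l) = -(-9 + 497/62)² = -(-61/62)² = -1*3721/3844 = -3721/3844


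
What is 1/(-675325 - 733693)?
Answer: -1/1409018 ≈ -7.0971e-7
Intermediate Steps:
1/(-675325 - 733693) = 1/(-1409018) = -1/1409018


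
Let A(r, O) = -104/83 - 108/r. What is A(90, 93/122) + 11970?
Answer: 4966532/415 ≈ 11968.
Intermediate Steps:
A(r, O) = -104/83 - 108/r (A(r, O) = -104*1/83 - 108/r = -104/83 - 108/r)
A(90, 93/122) + 11970 = (-104/83 - 108/90) + 11970 = (-104/83 - 108*1/90) + 11970 = (-104/83 - 6/5) + 11970 = -1018/415 + 11970 = 4966532/415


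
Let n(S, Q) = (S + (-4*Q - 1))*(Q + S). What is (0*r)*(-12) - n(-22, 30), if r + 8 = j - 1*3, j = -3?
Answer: 1144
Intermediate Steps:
n(S, Q) = (Q + S)*(-1 + S - 4*Q) (n(S, Q) = (S + (-1 - 4*Q))*(Q + S) = (-1 + S - 4*Q)*(Q + S) = (Q + S)*(-1 + S - 4*Q))
r = -14 (r = -8 + (-3 - 1*3) = -8 + (-3 - 3) = -8 - 6 = -14)
(0*r)*(-12) - n(-22, 30) = (0*(-14))*(-12) - ((-22)**2 - 1*30 - 1*(-22) - 4*30**2 - 3*30*(-22)) = 0*(-12) - (484 - 30 + 22 - 4*900 + 1980) = 0 - (484 - 30 + 22 - 3600 + 1980) = 0 - 1*(-1144) = 0 + 1144 = 1144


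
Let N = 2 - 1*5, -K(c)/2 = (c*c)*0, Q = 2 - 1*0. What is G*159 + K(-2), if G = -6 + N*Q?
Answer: -1908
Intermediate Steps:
Q = 2 (Q = 2 + 0 = 2)
K(c) = 0 (K(c) = -2*c*c*0 = -2*c²*0 = -2*0 = 0)
N = -3 (N = 2 - 5 = -3)
G = -12 (G = -6 - 3*2 = -6 - 6 = -12)
G*159 + K(-2) = -12*159 + 0 = -1908 + 0 = -1908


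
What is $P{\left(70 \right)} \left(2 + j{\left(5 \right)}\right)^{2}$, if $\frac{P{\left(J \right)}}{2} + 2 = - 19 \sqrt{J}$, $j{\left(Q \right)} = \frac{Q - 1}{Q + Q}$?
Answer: $- \frac{576}{25} - \frac{5472 \sqrt{70}}{25} \approx -1854.3$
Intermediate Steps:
$j{\left(Q \right)} = \frac{-1 + Q}{2 Q}$
$P{\left(J \right)} = -4 - 38 \sqrt{J}$ ($P{\left(J \right)} = -4 + 2 \left(- 19 \sqrt{J}\right) = -4 - 38 \sqrt{J}$)
$P{\left(70 \right)} \left(2 + j{\left(5 \right)}\right)^{2} = \left(-4 - 38 \sqrt{70}\right) \left(2 + \frac{-1 + 5}{2 \cdot 5}\right)^{2} = \left(-4 - 38 \sqrt{70}\right) \left(2 + \frac{1}{2} \cdot \frac{1}{5} \cdot 4\right)^{2} = \left(-4 - 38 \sqrt{70}\right) \left(2 + \frac{2}{5}\right)^{2} = \left(-4 - 38 \sqrt{70}\right) \left(\frac{12}{5}\right)^{2} = \left(-4 - 38 \sqrt{70}\right) \frac{144}{25} = - \frac{576}{25} - \frac{5472 \sqrt{70}}{25}$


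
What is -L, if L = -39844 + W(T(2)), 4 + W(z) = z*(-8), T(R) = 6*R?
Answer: 39944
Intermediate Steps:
W(z) = -4 - 8*z (W(z) = -4 + z*(-8) = -4 - 8*z)
L = -39944 (L = -39844 + (-4 - 48*2) = -39844 + (-4 - 8*12) = -39844 + (-4 - 96) = -39844 - 100 = -39944)
-L = -1*(-39944) = 39944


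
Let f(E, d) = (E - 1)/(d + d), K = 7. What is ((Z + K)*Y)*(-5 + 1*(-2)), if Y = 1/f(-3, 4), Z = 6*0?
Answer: 98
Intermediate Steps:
Z = 0
f(E, d) = (-1 + E)/(2*d) (f(E, d) = (-1 + E)/((2*d)) = (-1 + E)*(1/(2*d)) = (-1 + E)/(2*d))
Y = -2 (Y = 1/((½)*(-1 - 3)/4) = 1/((½)*(¼)*(-4)) = 1/(-½) = -2)
((Z + K)*Y)*(-5 + 1*(-2)) = ((0 + 7)*(-2))*(-5 + 1*(-2)) = (7*(-2))*(-5 - 2) = -14*(-7) = 98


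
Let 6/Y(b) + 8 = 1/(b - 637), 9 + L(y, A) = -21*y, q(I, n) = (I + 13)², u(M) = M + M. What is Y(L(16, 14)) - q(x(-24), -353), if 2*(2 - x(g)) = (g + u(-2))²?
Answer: -372237815/2619 ≈ -1.4213e+5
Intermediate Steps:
u(M) = 2*M
x(g) = 2 - (-4 + g)²/2 (x(g) = 2 - (g + 2*(-2))²/2 = 2 - (g - 4)²/2 = 2 - (-4 + g)²/2)
q(I, n) = (13 + I)²
L(y, A) = -9 - 21*y
Y(b) = 6/(-8 + 1/(-637 + b)) (Y(b) = 6/(-8 + 1/(b - 637)) = 6/(-8 + 1/(-637 + b)))
Y(L(16, 14)) - q(x(-24), -353) = 6*(637 - (-9 - 21*16))/(-5097 + 8*(-9 - 21*16)) - (13 + (2 - (-4 - 24)²/2))² = 6*(637 - (-9 - 336))/(-5097 + 8*(-9 - 336)) - (13 + (2 - ½*(-28)²))² = 6*(637 - 1*(-345))/(-5097 + 8*(-345)) - (13 + (2 - ½*784))² = 6*(637 + 345)/(-5097 - 2760) - (13 + (2 - 392))² = 6*982/(-7857) - (13 - 390)² = 6*(-1/7857)*982 - 1*(-377)² = -1964/2619 - 1*142129 = -1964/2619 - 142129 = -372237815/2619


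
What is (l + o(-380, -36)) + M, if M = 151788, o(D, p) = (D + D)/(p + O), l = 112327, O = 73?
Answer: 9771495/37 ≈ 2.6409e+5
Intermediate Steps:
o(D, p) = 2*D/(73 + p) (o(D, p) = (D + D)/(p + 73) = (2*D)/(73 + p) = 2*D/(73 + p))
(l + o(-380, -36)) + M = (112327 + 2*(-380)/(73 - 36)) + 151788 = (112327 + 2*(-380)/37) + 151788 = (112327 + 2*(-380)*(1/37)) + 151788 = (112327 - 760/37) + 151788 = 4155339/37 + 151788 = 9771495/37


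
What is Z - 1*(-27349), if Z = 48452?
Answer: 75801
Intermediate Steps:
Z - 1*(-27349) = 48452 - 1*(-27349) = 48452 + 27349 = 75801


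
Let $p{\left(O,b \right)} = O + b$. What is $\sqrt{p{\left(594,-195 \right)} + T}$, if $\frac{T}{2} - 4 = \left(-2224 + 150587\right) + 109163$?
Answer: $\sqrt{515459} \approx 717.96$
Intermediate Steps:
$T = 515060$ ($T = 8 + 2 \left(\left(-2224 + 150587\right) + 109163\right) = 8 + 2 \left(148363 + 109163\right) = 8 + 2 \cdot 257526 = 8 + 515052 = 515060$)
$\sqrt{p{\left(594,-195 \right)} + T} = \sqrt{\left(594 - 195\right) + 515060} = \sqrt{399 + 515060} = \sqrt{515459}$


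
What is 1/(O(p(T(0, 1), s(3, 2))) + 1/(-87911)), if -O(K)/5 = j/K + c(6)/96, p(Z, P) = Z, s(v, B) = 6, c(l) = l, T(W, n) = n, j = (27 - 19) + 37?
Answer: -1406576/316919171 ≈ -0.0044383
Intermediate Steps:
j = 45 (j = 8 + 37 = 45)
O(K) = -5/16 - 225/K (O(K) = -5*(45/K + 6/96) = -5*(45/K + 6*(1/96)) = -5*(45/K + 1/16) = -5*(1/16 + 45/K) = -5/16 - 225/K)
1/(O(p(T(0, 1), s(3, 2))) + 1/(-87911)) = 1/((-5/16 - 225/1) + 1/(-87911)) = 1/((-5/16 - 225*1) - 1/87911) = 1/((-5/16 - 225) - 1/87911) = 1/(-3605/16 - 1/87911) = 1/(-316919171/1406576) = -1406576/316919171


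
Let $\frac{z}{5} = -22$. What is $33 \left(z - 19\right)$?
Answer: $-4257$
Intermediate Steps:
$z = -110$ ($z = 5 \left(-22\right) = -110$)
$33 \left(z - 19\right) = 33 \left(-110 - 19\right) = 33 \left(-129\right) = -4257$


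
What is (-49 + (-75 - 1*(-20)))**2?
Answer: 10816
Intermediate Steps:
(-49 + (-75 - 1*(-20)))**2 = (-49 + (-75 + 20))**2 = (-49 - 55)**2 = (-104)**2 = 10816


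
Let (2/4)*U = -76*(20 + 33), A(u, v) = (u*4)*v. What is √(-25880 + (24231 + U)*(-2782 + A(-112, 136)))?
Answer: I*√1030535130 ≈ 32102.0*I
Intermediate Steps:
A(u, v) = 4*u*v (A(u, v) = (4*u)*v = 4*u*v)
U = -8056 (U = 2*(-76*(20 + 33)) = 2*(-76*53) = 2*(-4028) = -8056)
√(-25880 + (24231 + U)*(-2782 + A(-112, 136))) = √(-25880 + (24231 - 8056)*(-2782 + 4*(-112)*136)) = √(-25880 + 16175*(-2782 - 60928)) = √(-25880 + 16175*(-63710)) = √(-25880 - 1030509250) = √(-1030535130) = I*√1030535130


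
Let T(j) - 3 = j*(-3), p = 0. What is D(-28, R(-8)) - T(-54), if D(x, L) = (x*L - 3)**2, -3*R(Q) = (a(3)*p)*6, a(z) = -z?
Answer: -156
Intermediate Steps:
R(Q) = 0 (R(Q) = --1*3*0*6/3 = -(-3*0)*6/3 = -0*6 = -1/3*0 = 0)
D(x, L) = (-3 + L*x)**2 (D(x, L) = (L*x - 3)**2 = (-3 + L*x)**2)
T(j) = 3 - 3*j (T(j) = 3 + j*(-3) = 3 - 3*j)
D(-28, R(-8)) - T(-54) = (-3 + 0*(-28))**2 - (3 - 3*(-54)) = (-3 + 0)**2 - (3 + 162) = (-3)**2 - 1*165 = 9 - 165 = -156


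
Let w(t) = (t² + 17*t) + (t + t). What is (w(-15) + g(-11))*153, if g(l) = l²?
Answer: 9333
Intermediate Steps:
w(t) = t² + 19*t (w(t) = (t² + 17*t) + 2*t = t² + 19*t)
(w(-15) + g(-11))*153 = (-15*(19 - 15) + (-11)²)*153 = (-15*4 + 121)*153 = (-60 + 121)*153 = 61*153 = 9333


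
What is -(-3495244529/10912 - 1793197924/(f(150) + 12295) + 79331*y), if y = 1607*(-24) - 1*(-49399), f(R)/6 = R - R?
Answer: -115214912288074697/134163040 ≈ -8.5877e+8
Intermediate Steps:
f(R) = 0 (f(R) = 6*(R - R) = 6*0 = 0)
y = 10831 (y = -38568 + 49399 = 10831)
-(-3495244529/10912 - 1793197924/(f(150) + 12295) + 79331*y) = -(9372466829103/10912 - 1793197924/(0 + 12295)) = -79331/(1/(10831 + (44059*(-1/10912) - 22604/12295))) = -(9372466829103/10912 - 1793197924/12295) = -79331/(1/(10831 + (-44059/10912 - 22604/12295))) = -79331/(1/(10831 - 788360253/134163040)) = -79331/(1/(1452331525987/134163040)) = -79331/134163040/1452331525987 = -79331*1452331525987/134163040 = -115214912288074697/134163040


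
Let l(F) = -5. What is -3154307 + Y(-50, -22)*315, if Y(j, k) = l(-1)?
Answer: -3155882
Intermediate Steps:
Y(j, k) = -5
-3154307 + Y(-50, -22)*315 = -3154307 - 5*315 = -3154307 - 1575 = -3155882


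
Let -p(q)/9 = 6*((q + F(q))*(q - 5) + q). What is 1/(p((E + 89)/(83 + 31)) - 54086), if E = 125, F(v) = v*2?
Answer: -361/19218812 ≈ -1.8784e-5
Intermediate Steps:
F(v) = 2*v
p(q) = -54*q - 162*q*(-5 + q) (p(q) = -54*((q + 2*q)*(q - 5) + q) = -54*((3*q)*(-5 + q) + q) = -54*(3*q*(-5 + q) + q) = -54*(q + 3*q*(-5 + q)) = -9*(6*q + 18*q*(-5 + q)) = -54*q - 162*q*(-5 + q))
1/(p((E + 89)/(83 + 31)) - 54086) = 1/(54*((125 + 89)/(83 + 31))*(14 - 3*(125 + 89)/(83 + 31)) - 54086) = 1/(54*(214/114)*(14 - 642/114) - 54086) = 1/(54*(214*(1/114))*(14 - 642/114) - 54086) = 1/(54*(107/57)*(14 - 3*107/57) - 54086) = 1/(54*(107/57)*(14 - 107/19) - 54086) = 1/(54*(107/57)*(159/19) - 54086) = 1/(306234/361 - 54086) = 1/(-19218812/361) = -361/19218812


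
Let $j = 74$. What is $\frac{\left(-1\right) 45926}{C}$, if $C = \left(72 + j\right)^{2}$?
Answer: $- \frac{22963}{10658} \approx -2.1545$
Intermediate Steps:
$C = 21316$ ($C = \left(72 + 74\right)^{2} = 146^{2} = 21316$)
$\frac{\left(-1\right) 45926}{C} = \frac{\left(-1\right) 45926}{21316} = \left(-45926\right) \frac{1}{21316} = - \frac{22963}{10658}$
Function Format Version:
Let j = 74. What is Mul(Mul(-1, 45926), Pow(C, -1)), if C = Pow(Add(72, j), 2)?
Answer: Rational(-22963, 10658) ≈ -2.1545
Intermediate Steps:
C = 21316 (C = Pow(Add(72, 74), 2) = Pow(146, 2) = 21316)
Mul(Mul(-1, 45926), Pow(C, -1)) = Mul(Mul(-1, 45926), Pow(21316, -1)) = Mul(-45926, Rational(1, 21316)) = Rational(-22963, 10658)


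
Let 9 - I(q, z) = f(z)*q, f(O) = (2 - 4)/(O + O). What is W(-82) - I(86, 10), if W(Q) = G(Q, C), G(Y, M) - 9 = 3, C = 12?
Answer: -28/5 ≈ -5.6000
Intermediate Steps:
G(Y, M) = 12 (G(Y, M) = 9 + 3 = 12)
W(Q) = 12
f(O) = -1/O (f(O) = -2*1/(2*O) = -1/O)
I(q, z) = 9 + q/z (I(q, z) = 9 - (-1/z)*q = 9 - (-1)*q/z = 9 + q/z)
W(-82) - I(86, 10) = 12 - (9 + 86/10) = 12 - (9 + 86*(⅒)) = 12 - (9 + 43/5) = 12 - 1*88/5 = 12 - 88/5 = -28/5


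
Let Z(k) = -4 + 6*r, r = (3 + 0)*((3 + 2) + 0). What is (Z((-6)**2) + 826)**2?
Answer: 831744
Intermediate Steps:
r = 15 (r = 3*(5 + 0) = 3*5 = 15)
Z(k) = 86 (Z(k) = -4 + 6*15 = -4 + 90 = 86)
(Z((-6)**2) + 826)**2 = (86 + 826)**2 = 912**2 = 831744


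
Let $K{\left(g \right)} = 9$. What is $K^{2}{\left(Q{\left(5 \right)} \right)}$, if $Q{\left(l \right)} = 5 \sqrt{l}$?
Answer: $81$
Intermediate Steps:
$K^{2}{\left(Q{\left(5 \right)} \right)} = 9^{2} = 81$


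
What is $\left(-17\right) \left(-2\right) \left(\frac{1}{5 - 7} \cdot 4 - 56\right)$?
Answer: $-1972$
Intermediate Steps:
$\left(-17\right) \left(-2\right) \left(\frac{1}{5 - 7} \cdot 4 - 56\right) = 34 \left(\frac{1}{-2} \cdot 4 - 56\right) = 34 \left(\left(- \frac{1}{2}\right) 4 - 56\right) = 34 \left(-2 - 56\right) = 34 \left(-58\right) = -1972$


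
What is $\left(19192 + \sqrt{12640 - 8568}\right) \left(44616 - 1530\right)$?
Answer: $826906512 + 86172 \sqrt{1018} \approx 8.2966 \cdot 10^{8}$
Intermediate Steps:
$\left(19192 + \sqrt{12640 - 8568}\right) \left(44616 - 1530\right) = \left(19192 + \sqrt{4072}\right) \left(44616 - 1530\right) = \left(19192 + 2 \sqrt{1018}\right) 43086 = 826906512 + 86172 \sqrt{1018}$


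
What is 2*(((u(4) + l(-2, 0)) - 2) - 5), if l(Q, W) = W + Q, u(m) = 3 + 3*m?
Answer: 12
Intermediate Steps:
l(Q, W) = Q + W
2*(((u(4) + l(-2, 0)) - 2) - 5) = 2*((((3 + 3*4) + (-2 + 0)) - 2) - 5) = 2*((((3 + 12) - 2) - 2) - 5) = 2*(((15 - 2) - 2) - 5) = 2*((13 - 2) - 5) = 2*(11 - 5) = 2*6 = 12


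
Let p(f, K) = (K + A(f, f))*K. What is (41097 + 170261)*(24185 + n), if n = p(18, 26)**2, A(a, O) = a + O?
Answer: 554334755982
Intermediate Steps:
A(a, O) = O + a
p(f, K) = K*(K + 2*f) (p(f, K) = (K + (f + f))*K = (K + 2*f)*K = K*(K + 2*f))
n = 2598544 (n = (26*(26 + 2*18))**2 = (26*(26 + 36))**2 = (26*62)**2 = 1612**2 = 2598544)
(41097 + 170261)*(24185 + n) = (41097 + 170261)*(24185 + 2598544) = 211358*2622729 = 554334755982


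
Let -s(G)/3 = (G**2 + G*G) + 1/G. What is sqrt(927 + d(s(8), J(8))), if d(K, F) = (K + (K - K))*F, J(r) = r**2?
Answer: I*sqrt(23673) ≈ 153.86*I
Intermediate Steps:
s(G) = -6*G**2 - 3/G (s(G) = -3*((G**2 + G*G) + 1/G) = -3*((G**2 + G**2) + 1/G) = -3*(2*G**2 + 1/G) = -3*(1/G + 2*G**2) = -6*G**2 - 3/G)
d(K, F) = F*K (d(K, F) = (K + 0)*F = K*F = F*K)
sqrt(927 + d(s(8), J(8))) = sqrt(927 + 8**2*(3*(-1 - 2*8**3)/8)) = sqrt(927 + 64*(3*(1/8)*(-1 - 2*512))) = sqrt(927 + 64*(3*(1/8)*(-1 - 1024))) = sqrt(927 + 64*(3*(1/8)*(-1025))) = sqrt(927 + 64*(-3075/8)) = sqrt(927 - 24600) = sqrt(-23673) = I*sqrt(23673)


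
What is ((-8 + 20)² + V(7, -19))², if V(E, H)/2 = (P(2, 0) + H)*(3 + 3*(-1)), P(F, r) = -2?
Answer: 20736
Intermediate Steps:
V(E, H) = 0 (V(E, H) = 2*((-2 + H)*(3 + 3*(-1))) = 2*((-2 + H)*(3 - 3)) = 2*((-2 + H)*0) = 2*0 = 0)
((-8 + 20)² + V(7, -19))² = ((-8 + 20)² + 0)² = (12² + 0)² = (144 + 0)² = 144² = 20736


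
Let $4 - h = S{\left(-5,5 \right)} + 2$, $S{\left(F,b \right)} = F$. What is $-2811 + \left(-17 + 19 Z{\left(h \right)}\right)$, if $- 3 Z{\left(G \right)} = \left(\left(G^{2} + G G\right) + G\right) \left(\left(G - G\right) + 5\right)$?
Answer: $-6153$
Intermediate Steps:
$h = 7$ ($h = 4 - \left(-5 + 2\right) = 4 - -3 = 4 + 3 = 7$)
$Z{\left(G \right)} = - \frac{10 G^{2}}{3} - \frac{5 G}{3}$ ($Z{\left(G \right)} = - \frac{\left(\left(G^{2} + G G\right) + G\right) \left(\left(G - G\right) + 5\right)}{3} = - \frac{\left(\left(G^{2} + G^{2}\right) + G\right) \left(0 + 5\right)}{3} = - \frac{\left(2 G^{2} + G\right) 5}{3} = - \frac{\left(G + 2 G^{2}\right) 5}{3} = - \frac{5 G + 10 G^{2}}{3} = - \frac{10 G^{2}}{3} - \frac{5 G}{3}$)
$-2811 + \left(-17 + 19 Z{\left(h \right)}\right) = -2811 + \left(-17 + 19 \left(\left(- \frac{5}{3}\right) 7 \left(1 + 2 \cdot 7\right)\right)\right) = -2811 + \left(-17 + 19 \left(\left(- \frac{5}{3}\right) 7 \left(1 + 14\right)\right)\right) = -2811 + \left(-17 + 19 \left(\left(- \frac{5}{3}\right) 7 \cdot 15\right)\right) = -2811 + \left(-17 + 19 \left(-175\right)\right) = -2811 - 3342 = -6153$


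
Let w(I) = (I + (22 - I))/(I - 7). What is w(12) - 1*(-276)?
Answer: 1402/5 ≈ 280.40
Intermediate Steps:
w(I) = 22/(-7 + I)
w(12) - 1*(-276) = 22/(-7 + 12) - 1*(-276) = 22/5 + 276 = 1402/5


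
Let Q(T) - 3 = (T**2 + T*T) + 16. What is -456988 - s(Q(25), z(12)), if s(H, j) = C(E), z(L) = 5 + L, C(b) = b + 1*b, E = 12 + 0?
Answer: -457012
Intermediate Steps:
Q(T) = 19 + 2*T**2 (Q(T) = 3 + ((T**2 + T*T) + 16) = 3 + ((T**2 + T**2) + 16) = 3 + (2*T**2 + 16) = 3 + (16 + 2*T**2) = 19 + 2*T**2)
E = 12
C(b) = 2*b (C(b) = b + b = 2*b)
s(H, j) = 24 (s(H, j) = 2*12 = 24)
-456988 - s(Q(25), z(12)) = -456988 - 1*24 = -456988 - 24 = -457012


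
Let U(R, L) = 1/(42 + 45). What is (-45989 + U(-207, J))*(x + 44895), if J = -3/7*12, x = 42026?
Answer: -347774571682/87 ≈ -3.9974e+9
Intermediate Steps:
J = -36/7 (J = -3*⅐*12 = -3/7*12 = -36/7 ≈ -5.1429)
U(R, L) = 1/87
(-45989 + U(-207, J))*(x + 44895) = (-45989 + 1/87)*(42026 + 44895) = -4001042/87*86921 = -347774571682/87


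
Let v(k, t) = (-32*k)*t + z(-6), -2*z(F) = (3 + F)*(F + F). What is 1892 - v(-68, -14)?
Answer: 32374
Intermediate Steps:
z(F) = -F*(3 + F) (z(F) = -(3 + F)*(F + F)/2 = -(3 + F)*2*F/2 = -F*(3 + F))
v(k, t) = -18 - 32*k*t (v(k, t) = (-32*k)*t - 1*(-6)*(3 - 6) = -32*k*t - 1*(-6)*(-3) = -32*k*t - 18 = -18 - 32*k*t)
1892 - v(-68, -14) = 1892 - (-18 - 32*(-68)*(-14)) = 1892 - (-18 - 30464) = 1892 - 1*(-30482) = 1892 + 30482 = 32374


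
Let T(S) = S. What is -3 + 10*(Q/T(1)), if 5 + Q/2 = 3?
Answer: -43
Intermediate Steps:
Q = -4 (Q = -10 + 2*3 = -10 + 6 = -4)
-3 + 10*(Q/T(1)) = -3 + 10*(-4/1) = -3 + 10*(-4*1) = -3 + 10*(-4) = -3 - 40 = -43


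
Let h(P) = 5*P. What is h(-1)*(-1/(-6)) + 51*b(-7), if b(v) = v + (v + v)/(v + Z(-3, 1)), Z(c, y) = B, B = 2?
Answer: -6451/30 ≈ -215.03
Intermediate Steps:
Z(c, y) = 2
b(v) = v + 2*v/(2 + v) (b(v) = v + (v + v)/(v + 2) = v + (2*v)/(2 + v) = v + 2*v/(2 + v))
h(-1)*(-1/(-6)) + 51*b(-7) = (5*(-1))*(-1/(-6)) + 51*(-7*(4 - 7)/(2 - 7)) = -(-5)*(-1)/6 + 51*(-7*(-3)/(-5)) = -5*⅙ + 51*(-7*(-⅕)*(-3)) = -⅚ + 51*(-21/5) = -⅚ - 1071/5 = -6451/30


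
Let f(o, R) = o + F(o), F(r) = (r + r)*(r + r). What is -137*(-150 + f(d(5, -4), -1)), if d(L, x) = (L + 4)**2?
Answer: -3585975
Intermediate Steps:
d(L, x) = (4 + L)**2
F(r) = 4*r**2 (F(r) = (2*r)*(2*r) = 4*r**2)
f(o, R) = o + 4*o**2
-137*(-150 + f(d(5, -4), -1)) = -137*(-150 + (4 + 5)**2*(1 + 4*(4 + 5)**2)) = -137*(-150 + 9**2*(1 + 4*9**2)) = -137*(-150 + 81*(1 + 4*81)) = -137*(-150 + 81*(1 + 324)) = -137*(-150 + 81*325) = -137*(-150 + 26325) = -137*26175 = -3585975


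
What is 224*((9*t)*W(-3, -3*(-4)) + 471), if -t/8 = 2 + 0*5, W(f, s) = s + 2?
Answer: -346080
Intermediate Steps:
W(f, s) = 2 + s
t = -16 (t = -8*(2 + 0*5) = -8*(2 + 0) = -8*2 = -16)
224*((9*t)*W(-3, -3*(-4)) + 471) = 224*((9*(-16))*(2 - 3*(-4)) + 471) = 224*(-144*(2 + 12) + 471) = 224*(-144*14 + 471) = 224*(-2016 + 471) = 224*(-1545) = -346080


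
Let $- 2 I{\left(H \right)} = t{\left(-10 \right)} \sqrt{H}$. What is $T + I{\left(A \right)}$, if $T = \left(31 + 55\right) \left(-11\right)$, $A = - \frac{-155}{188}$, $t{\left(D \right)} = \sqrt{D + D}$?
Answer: $-946 - \frac{5 i \sqrt{1457}}{94} \approx -946.0 - 2.0304 i$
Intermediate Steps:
$t{\left(D \right)} = \sqrt{2} \sqrt{D}$ ($t{\left(D \right)} = \sqrt{2 D} = \sqrt{2} \sqrt{D}$)
$A = \frac{155}{188}$ ($A = - \frac{-155}{188} = \left(-1\right) \left(- \frac{155}{188}\right) = \frac{155}{188} \approx 0.82447$)
$T = -946$ ($T = 86 \left(-11\right) = -946$)
$I{\left(H \right)} = - i \sqrt{5} \sqrt{H}$ ($I{\left(H \right)} = - \frac{\sqrt{2} \sqrt{-10} \sqrt{H}}{2} = - \frac{\sqrt{2} i \sqrt{10} \sqrt{H}}{2} = - \frac{2 i \sqrt{5} \sqrt{H}}{2} = - i \sqrt{5} \sqrt{H}$)
$T + I{\left(A \right)} = -946 - i \sqrt{5} \sqrt{\frac{155}{188}} = -946 - i \sqrt{5} \frac{\sqrt{7285}}{94} = -946 - \frac{5 i \sqrt{1457}}{94}$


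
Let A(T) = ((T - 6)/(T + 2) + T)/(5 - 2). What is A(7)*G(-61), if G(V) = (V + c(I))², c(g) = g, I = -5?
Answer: 30976/3 ≈ 10325.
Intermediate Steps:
A(T) = T/3 + (-6 + T)/(3*(2 + T)) (A(T) = ((-6 + T)/(2 + T) + T)/3 = ((-6 + T)/(2 + T) + T)*(⅓) = (T + (-6 + T)/(2 + T))*(⅓) = T/3 + (-6 + T)/(3*(2 + T)))
G(V) = (-5 + V)² (G(V) = (V - 5)² = (-5 + V)²)
A(7)*G(-61) = ((-2 + 7 + (⅓)*7²)/(2 + 7))*(-5 - 61)² = ((-2 + 7 + (⅓)*49)/9)*(-66)² = ((-2 + 7 + 49/3)/9)*4356 = ((⅑)*(64/3))*4356 = (64/27)*4356 = 30976/3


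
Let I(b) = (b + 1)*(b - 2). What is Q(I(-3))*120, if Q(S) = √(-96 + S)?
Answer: 120*I*√86 ≈ 1112.8*I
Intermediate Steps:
I(b) = (1 + b)*(-2 + b)
Q(I(-3))*120 = √(-96 + (-2 + (-3)² - 1*(-3)))*120 = √(-96 + (-2 + 9 + 3))*120 = √(-96 + 10)*120 = √(-86)*120 = (I*√86)*120 = 120*I*√86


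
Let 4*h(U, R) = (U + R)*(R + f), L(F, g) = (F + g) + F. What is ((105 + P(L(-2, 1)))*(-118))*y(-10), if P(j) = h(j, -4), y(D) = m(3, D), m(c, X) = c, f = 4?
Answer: -37170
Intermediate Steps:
L(F, g) = g + 2*F
y(D) = 3
h(U, R) = (4 + R)*(R + U)/4 (h(U, R) = ((U + R)*(R + 4))/4 = ((R + U)*(4 + R))/4 = ((4 + R)*(R + U))/4 = (4 + R)*(R + U)/4)
P(j) = 0 (P(j) = -4 + j + (¼)*(-4)² + (¼)*(-4)*j = -4 + j + (¼)*16 - j = -4 + j + 4 - j = 0)
((105 + P(L(-2, 1)))*(-118))*y(-10) = ((105 + 0)*(-118))*3 = (105*(-118))*3 = -12390*3 = -37170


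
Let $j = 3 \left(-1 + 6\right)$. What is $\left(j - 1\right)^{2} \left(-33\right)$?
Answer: $-6468$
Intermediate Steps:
$j = 15$ ($j = 3 \cdot 5 = 15$)
$\left(j - 1\right)^{2} \left(-33\right) = \left(15 - 1\right)^{2} \left(-33\right) = 14^{2} \left(-33\right) = 196 \left(-33\right) = -6468$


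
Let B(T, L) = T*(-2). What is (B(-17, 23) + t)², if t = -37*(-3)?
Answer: 21025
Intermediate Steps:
B(T, L) = -2*T
t = 111
(B(-17, 23) + t)² = (-2*(-17) + 111)² = (34 + 111)² = 145² = 21025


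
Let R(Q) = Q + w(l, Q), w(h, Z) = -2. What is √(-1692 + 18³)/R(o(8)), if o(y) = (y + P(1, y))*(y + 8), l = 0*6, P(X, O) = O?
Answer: 3*√115/127 ≈ 0.25332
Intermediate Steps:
l = 0
o(y) = 2*y*(8 + y) (o(y) = (y + y)*(y + 8) = (2*y)*(8 + y) = 2*y*(8 + y))
R(Q) = -2 + Q (R(Q) = Q - 2 = -2 + Q)
√(-1692 + 18³)/R(o(8)) = √(-1692 + 18³)/(-2 + 2*8*(8 + 8)) = √(-1692 + 5832)/(-2 + 2*8*16) = √4140/(-2 + 256) = (6*√115)/254 = (6*√115)*(1/254) = 3*√115/127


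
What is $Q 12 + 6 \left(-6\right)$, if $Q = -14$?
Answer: $-204$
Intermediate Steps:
$Q 12 + 6 \left(-6\right) = \left(-14\right) 12 + 6 \left(-6\right) = -168 - 36 = -204$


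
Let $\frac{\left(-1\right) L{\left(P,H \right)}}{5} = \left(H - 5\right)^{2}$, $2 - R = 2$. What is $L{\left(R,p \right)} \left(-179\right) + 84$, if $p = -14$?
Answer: $323179$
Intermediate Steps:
$R = 0$ ($R = 2 - 2 = 0$)
$L{\left(P,H \right)} = - 5 \left(-5 + H\right)^{2}$ ($L{\left(P,H \right)} = - 5 \left(H - 5\right)^{2} = - 5 \left(-5 + H\right)^{2}$)
$L{\left(R,p \right)} \left(-179\right) + 84 = - 5 \left(-5 - 14\right)^{2} \left(-179\right) + 84 = - 5 \left(-19\right)^{2} \left(-179\right) + 84 = \left(-5\right) 361 \left(-179\right) + 84 = \left(-1805\right) \left(-179\right) + 84 = 323095 + 84 = 323179$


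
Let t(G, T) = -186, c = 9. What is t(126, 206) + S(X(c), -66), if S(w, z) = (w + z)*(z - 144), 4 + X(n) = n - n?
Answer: 14514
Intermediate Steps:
X(n) = -4 (X(n) = -4 + (n - n) = -4 + 0 = -4)
S(w, z) = (-144 + z)*(w + z) (S(w, z) = (w + z)*(-144 + z) = (-144 + z)*(w + z))
t(126, 206) + S(X(c), -66) = -186 + ((-66)² - 144*(-4) - 144*(-66) - 4*(-66)) = -186 + (4356 + 576 + 9504 + 264) = -186 + 14700 = 14514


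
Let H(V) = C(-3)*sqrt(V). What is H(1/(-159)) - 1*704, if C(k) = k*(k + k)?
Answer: -704 + 6*I*sqrt(159)/53 ≈ -704.0 + 1.4275*I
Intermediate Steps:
C(k) = 2*k**2 (C(k) = k*(2*k) = 2*k**2)
H(V) = 18*sqrt(V) (H(V) = (2*(-3)**2)*sqrt(V) = (2*9)*sqrt(V) = 18*sqrt(V))
H(1/(-159)) - 1*704 = 18*sqrt(1/(-159)) - 1*704 = 18*sqrt(-1/159) - 704 = 18*(I*sqrt(159)/159) - 704 = 6*I*sqrt(159)/53 - 704 = -704 + 6*I*sqrt(159)/53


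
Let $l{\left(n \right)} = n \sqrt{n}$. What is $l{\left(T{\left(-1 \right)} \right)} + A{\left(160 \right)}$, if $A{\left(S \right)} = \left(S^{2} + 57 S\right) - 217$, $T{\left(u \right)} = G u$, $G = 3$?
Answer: $34503 - 3 i \sqrt{3} \approx 34503.0 - 5.1962 i$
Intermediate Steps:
$T{\left(u \right)} = 3 u$
$A{\left(S \right)} = -217 + S^{2} + 57 S$
$l{\left(n \right)} = n^{\frac{3}{2}}$
$l{\left(T{\left(-1 \right)} \right)} + A{\left(160 \right)} = \left(3 \left(-1\right)\right)^{\frac{3}{2}} + \left(-217 + 160^{2} + 57 \cdot 160\right) = \left(-3\right)^{\frac{3}{2}} + \left(-217 + 25600 + 9120\right) = - 3 i \sqrt{3} + 34503 = 34503 - 3 i \sqrt{3}$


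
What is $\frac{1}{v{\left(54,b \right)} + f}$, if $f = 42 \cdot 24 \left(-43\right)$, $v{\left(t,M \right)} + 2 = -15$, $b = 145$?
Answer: $- \frac{1}{43361} \approx -2.3062 \cdot 10^{-5}$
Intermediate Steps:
$v{\left(t,M \right)} = -17$ ($v{\left(t,M \right)} = -2 - 15 = -17$)
$f = -43344$ ($f = 1008 \left(-43\right) = -43344$)
$\frac{1}{v{\left(54,b \right)} + f} = \frac{1}{-17 - 43344} = \frac{1}{-43361} = - \frac{1}{43361}$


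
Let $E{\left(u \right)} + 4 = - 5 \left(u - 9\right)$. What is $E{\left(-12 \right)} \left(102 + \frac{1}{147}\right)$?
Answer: $\frac{1514495}{147} \approx 10303.0$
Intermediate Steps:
$E{\left(u \right)} = 41 - 5 u$ ($E{\left(u \right)} = -4 - 5 \left(u - 9\right) = -4 - 5 \left(-9 + u\right) = -4 - \left(-45 + 5 u\right) = 41 - 5 u$)
$E{\left(-12 \right)} \left(102 + \frac{1}{147}\right) = \left(41 - -60\right) \left(102 + \frac{1}{147}\right) = \left(41 + 60\right) \left(102 + \frac{1}{147}\right) = 101 \cdot \frac{14995}{147} = \frac{1514495}{147}$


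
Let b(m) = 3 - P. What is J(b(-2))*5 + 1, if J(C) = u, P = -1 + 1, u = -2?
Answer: -9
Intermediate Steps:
P = 0
b(m) = 3 (b(m) = 3 - 1*0 = 3 + 0 = 3)
J(C) = -2
J(b(-2))*5 + 1 = -2*5 + 1 = -10 + 1 = -9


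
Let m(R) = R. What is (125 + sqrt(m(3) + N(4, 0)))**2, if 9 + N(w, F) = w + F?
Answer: (125 + I*sqrt(2))**2 ≈ 15623.0 + 353.55*I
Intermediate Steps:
N(w, F) = -9 + F + w (N(w, F) = -9 + (w + F) = -9 + (F + w) = -9 + F + w)
(125 + sqrt(m(3) + N(4, 0)))**2 = (125 + sqrt(3 + (-9 + 0 + 4)))**2 = (125 + sqrt(3 - 5))**2 = (125 + sqrt(-2))**2 = (125 + I*sqrt(2))**2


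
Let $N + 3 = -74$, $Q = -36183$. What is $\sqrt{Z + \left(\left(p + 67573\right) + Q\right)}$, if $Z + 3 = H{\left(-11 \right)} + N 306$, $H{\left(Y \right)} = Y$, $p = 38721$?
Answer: $\sqrt{46535} \approx 215.72$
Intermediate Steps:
$N = -77$ ($N = -3 - 74 = -77$)
$Z = -23576$ ($Z = -3 - 23573 = -23576$)
$\sqrt{Z + \left(\left(p + 67573\right) + Q\right)} = \sqrt{-23576 + \left(\left(38721 + 67573\right) - 36183\right)} = \sqrt{-23576 + \left(106294 - 36183\right)} = \sqrt{-23576 + 70111} = \sqrt{46535}$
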